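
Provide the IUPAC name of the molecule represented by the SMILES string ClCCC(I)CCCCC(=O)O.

8-chloro-6-iodooctanoic acid

The longest carbon chain that includes the –COOH group has 8 carbons, so the parent hydride is octane.
A carboxylic acid (terminal –COOH) is the principal characteristic group, giving the suffix -oic acid.
Choose the numbering such that the carboxylic acid carbon is C-1 by definition.
This places a chloro group at C-8; an iodo group at C-6.
Substituent prefixes are cited in alphabetical order (multiplying prefixes like di-/tri- are ignored for ordering).
The name is 8-chloro-6-iodooctanoic acid.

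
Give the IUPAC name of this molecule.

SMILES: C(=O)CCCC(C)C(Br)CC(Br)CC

The longest chain bearing the –CHO group is 10 carbons long (decane).
An aldehyde (terminal –CHO) is the principal characteristic group, giving the suffix -al.
Choose the numbering such that the aldehyde carbon is C-1 by definition.
This places bromo groups at C-6 and C-8; a methyl group at C-5.
Substituent prefixes are cited in alphabetical order (multiplying prefixes like di-/tri- are ignored for ordering).
The name is 6,8-dibromo-5-methyldecanal.

6,8-dibromo-5-methyldecanal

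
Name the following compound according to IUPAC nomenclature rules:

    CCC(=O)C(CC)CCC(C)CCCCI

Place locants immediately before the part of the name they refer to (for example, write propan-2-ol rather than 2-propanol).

The longest carbon chain that includes the carbonyl has 11 carbons, so the parent hydride is undecane.
The principal characteristic group is a ketone (C=O on an internal carbon), named with the suffix -one.
The numbering direction is chosen so that numbering from this end puts the carbonyl group at C-3 rather than C-9.
With this numbering: the carbonyl at C-3; an ethyl group at C-4; an iodo group at C-11; a methyl group at C-7.
Substituent prefixes are cited in alphabetical order (multiplying prefixes like di-/tri- are ignored for ordering).
The name is 4-ethyl-11-iodo-7-methylundecan-3-one.

4-ethyl-11-iodo-7-methylundecan-3-one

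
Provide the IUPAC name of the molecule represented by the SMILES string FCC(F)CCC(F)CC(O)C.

4,7,8-trifluorooctan-2-ol

The longest carbon chain that includes the –OH group has 8 carbons, so the parent hydride is octane.
The highest-priority functional group is an alcohol (–OH), so the name ends in -ol.
Choose the numbering such that numbering from this end puts the hydroxyl group at C-2 rather than C-7.
This places the hydroxyl at C-2; fluoro groups at C-4 and C-7 and C-8.
Assembling the pieces gives 4,7,8-trifluorooctan-2-ol.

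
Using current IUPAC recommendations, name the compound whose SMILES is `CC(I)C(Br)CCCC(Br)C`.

3,7-dibromo-2-iodooctane

The longest carbon chain is 8 atoms: the parent is octane.
The numbering direction is chosen so that the substituent locant set {2,3,7} is lower than {2,6,7} at the first point of difference.
That gives bromo groups at C-3 and C-7; an iodo group at C-2.
Substituent prefixes are cited in alphabetical order (multiplying prefixes like di-/tri- are ignored for ordering).
The name is 3,7-dibromo-2-iodooctane.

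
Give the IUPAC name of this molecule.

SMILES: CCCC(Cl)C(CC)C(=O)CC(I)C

The longest carbon chain that includes the carbonyl has 9 carbons, so the parent hydride is nonane.
The principal characteristic group is a ketone (C=O on an internal carbon), named with the suffix -one.
The numbering direction is chosen so that numbering from this end puts the carbonyl group at C-4 rather than C-6.
That gives the carbonyl at C-4; a chloro group at C-6; an ethyl group at C-5; an iodo group at C-2.
Substituent prefixes are cited in alphabetical order (multiplying prefixes like di-/tri- are ignored for ordering).
Putting it together: 6-chloro-5-ethyl-2-iodononan-4-one.

6-chloro-5-ethyl-2-iodononan-4-one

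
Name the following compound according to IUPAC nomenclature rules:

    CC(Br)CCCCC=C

The longest carbon chain that includes the multiple bond has 8 carbons, so the parent hydride is octane.
The chain contains a C=C double bond, so the unsaturation ending is -ene.
Choose the numbering such that numbering from this end puts the double bond at C-1 rather than C-7.
That gives the double bond between C-1 and C-2; a bromo group at C-7.
Assembling the pieces gives 7-bromooct-1-ene.

7-bromooct-1-ene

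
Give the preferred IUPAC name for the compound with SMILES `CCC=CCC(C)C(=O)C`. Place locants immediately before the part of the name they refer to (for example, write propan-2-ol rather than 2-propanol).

The longest carbon chain that includes the carbonyl and the multiple bond has 8 carbons, so the parent hydride is octane.
The highest-priority functional group is a ketone (C=O on an internal carbon), so the name ends in -one.
A C=C double bond in the chain gives the infix -ene-.
Choose the numbering such that numbering from this end puts the carbonyl group at C-2 rather than C-7.
With this numbering: the carbonyl at C-2; the double bond between C-5 and C-6; a methyl group at C-3.
Assembling the pieces gives 3-methyloct-5-en-2-one.

3-methyloct-5-en-2-one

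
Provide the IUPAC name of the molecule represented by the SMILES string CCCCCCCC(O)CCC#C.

dodec-1-yn-5-ol

The longest carbon chain that includes the –OH group and the multiple bond has 12 carbons, so the parent hydride is dodecane.
The highest-priority functional group is an alcohol (–OH), so the name ends in -ol.
There is one C≡C triple bond, indicated by the ending -yne.
Choose the numbering such that numbering from this end puts the hydroxyl group at C-5 rather than C-8.
That gives the hydroxyl at C-5; the triple bond between C-1 and C-2.
Assembling the pieces gives dodec-1-yn-5-ol.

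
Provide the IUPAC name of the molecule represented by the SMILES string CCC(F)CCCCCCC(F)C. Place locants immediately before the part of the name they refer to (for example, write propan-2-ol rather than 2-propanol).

The longest carbon chain is 11 atoms: the parent is undecane.
Choose the numbering such that the substituent locant set {2,9} is lower than {3,10} at the first point of difference.
That gives fluoro groups at C-2 and C-9.
Assembling the pieces gives 2,9-difluoroundecane.

2,9-difluoroundecane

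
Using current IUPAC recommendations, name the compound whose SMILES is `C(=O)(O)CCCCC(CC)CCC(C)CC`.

6-ethyl-9-methylundecanoic acid

The longest carbon chain that includes the –COOH group has 11 carbons, so the parent hydride is undecane.
A carboxylic acid (terminal –COOH) is the principal characteristic group, giving the suffix -oic acid.
Choose the numbering such that the carboxylic acid carbon is C-1 by definition.
That gives an ethyl group at C-6; a methyl group at C-9.
Substituent prefixes are cited in alphabetical order (multiplying prefixes like di-/tri- are ignored for ordering).
Putting it together: 6-ethyl-9-methylundecanoic acid.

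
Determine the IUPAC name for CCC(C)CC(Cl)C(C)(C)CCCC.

5-chloro-3,6,6-trimethyldecane

The parent chain contains 10 carbons (decane).
Choose the numbering such that the substituent locant set {3,5,6,6} is lower than {5,5,6,8} at the first point of difference.
With this numbering: a chloro group at C-5; methyl groups at C-3 and C-6 (×2).
The substituents are ordered alphabetically, ignoring any di-/tri- multipliers.
The name is 5-chloro-3,6,6-trimethyldecane.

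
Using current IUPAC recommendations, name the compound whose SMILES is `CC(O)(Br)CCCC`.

2-bromohexan-2-ol

The longest chain bearing the –OH group is 6 carbons long (hexane).
The principal characteristic group is an alcohol (–OH), named with the suffix -ol.
The numbering direction is chosen so that numbering from this end puts the hydroxyl group at C-2 rather than C-5.
That gives the hydroxyl at C-2; a bromo group at C-2.
The name is 2-bromohexan-2-ol.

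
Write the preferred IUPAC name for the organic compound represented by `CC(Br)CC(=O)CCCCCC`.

2-bromodecan-4-one

The longest carbon chain that includes the carbonyl has 10 carbons, so the parent hydride is decane.
A ketone (C=O on an internal carbon) is the principal characteristic group, giving the suffix -one.
Number the chain so that numbering from this end puts the carbonyl group at C-4 rather than C-7.
This places the carbonyl at C-4; a bromo group at C-2.
Assembling the pieces gives 2-bromodecan-4-one.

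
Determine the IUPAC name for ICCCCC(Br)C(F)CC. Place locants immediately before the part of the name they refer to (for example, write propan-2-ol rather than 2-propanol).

The parent chain contains 8 carbons (octane).
The numbering direction is chosen so that the substituent locant set {1,5,6} is lower than {3,4,8} at the first point of difference.
That gives a bromo group at C-5; a fluoro group at C-6; an iodo group at C-1.
Prefixes are listed alphabetically: bromo, fluoro, iodo.
Assembling the pieces gives 5-bromo-6-fluoro-1-iodooctane.

5-bromo-6-fluoro-1-iodooctane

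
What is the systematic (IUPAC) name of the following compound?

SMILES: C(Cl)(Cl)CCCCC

1,1-dichlorohexane

The parent chain contains 6 carbons (hexane).
The numbering direction is chosen so that the substituent locant set {1,1} is lower than {6,6} at the first point of difference.
With this numbering: two chloro groups at C-1.
The name is 1,1-dichlorohexane.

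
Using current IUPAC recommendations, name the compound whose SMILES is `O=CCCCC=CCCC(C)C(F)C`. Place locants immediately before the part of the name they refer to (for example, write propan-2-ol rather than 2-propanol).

The longest carbon chain that includes the –CHO group and the multiple bond has 11 carbons, so the parent hydride is undecane.
An aldehyde (terminal –CHO) is the principal characteristic group, giving the suffix -al.
A C=C double bond in the chain gives the infix -ene-.
The numbering direction is chosen so that the aldehyde carbon is C-1 by definition.
That gives the double bond between C-5 and C-6; a fluoro group at C-10; a methyl group at C-9.
Prefixes are listed alphabetically: fluoro, methyl.
Assembling the pieces gives 10-fluoro-9-methylundec-5-enal.

10-fluoro-9-methylundec-5-enal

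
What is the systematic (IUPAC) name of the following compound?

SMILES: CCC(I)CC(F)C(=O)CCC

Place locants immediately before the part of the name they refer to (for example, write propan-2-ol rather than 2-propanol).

The longest carbon chain that includes the carbonyl has 9 carbons, so the parent hydride is nonane.
The principal characteristic group is a ketone (C=O on an internal carbon), named with the suffix -one.
Choose the numbering such that numbering from this end puts the carbonyl group at C-4 rather than C-6.
That gives the carbonyl at C-4; a fluoro group at C-5; an iodo group at C-7.
Prefixes are listed alphabetically: fluoro, iodo.
Assembling the pieces gives 5-fluoro-7-iodononan-4-one.

5-fluoro-7-iodononan-4-one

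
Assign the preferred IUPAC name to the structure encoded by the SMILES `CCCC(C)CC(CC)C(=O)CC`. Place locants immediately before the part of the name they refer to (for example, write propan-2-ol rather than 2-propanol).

4-ethyl-6-methylnonan-3-one

Counting along the main chain through the carbonyl gives 9 carbons: the parent is nonane.
The highest-priority functional group is a ketone (C=O on an internal carbon), so the name ends in -one.
The numbering direction is chosen so that numbering from this end puts the carbonyl group at C-3 rather than C-7.
This places the carbonyl at C-3; an ethyl group at C-4; a methyl group at C-6.
The substituents are ordered alphabetically, ignoring any di-/tri- multipliers.
Assembling the pieces gives 4-ethyl-6-methylnonan-3-one.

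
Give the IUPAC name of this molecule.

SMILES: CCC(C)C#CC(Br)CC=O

Counting along the main chain through the –CHO group and the multiple bond gives 8 carbons: the parent is octane.
An aldehyde (terminal –CHO) is the principal characteristic group, giving the suffix -al.
The chain contains a C≡C triple bond, so the unsaturation ending is -yne.
The numbering direction is chosen so that the aldehyde carbon is C-1 by definition.
This places the triple bond between C-4 and C-5; a bromo group at C-3; a methyl group at C-6.
The substituents are ordered alphabetically, ignoring any di-/tri- multipliers.
Putting it together: 3-bromo-6-methyloct-4-ynal.

3-bromo-6-methyloct-4-ynal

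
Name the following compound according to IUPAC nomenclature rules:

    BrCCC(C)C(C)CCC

1-bromo-3,4-dimethylheptane

The parent chain contains 7 carbons (heptane).
Choose the numbering such that the substituent locant set {1,3,4} is lower than {4,5,7} at the first point of difference.
This places a bromo group at C-1; methyl groups at C-3 and C-4.
Substituent prefixes are cited in alphabetical order (multiplying prefixes like di-/tri- are ignored for ordering).
Assembling the pieces gives 1-bromo-3,4-dimethylheptane.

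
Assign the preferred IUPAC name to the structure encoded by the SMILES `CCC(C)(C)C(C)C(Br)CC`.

5-bromo-3,3,4-trimethylheptane

The longest carbon chain is 7 atoms: the parent is heptane.
Number the chain so that the substituent locant set {3,3,4,5} is lower than {3,4,5,5} at the first point of difference.
This places a bromo group at C-5; methyl groups at C-3 (×2) and C-4.
Prefixes are listed alphabetically: bromo, methyl.
Assembling the pieces gives 5-bromo-3,3,4-trimethylheptane.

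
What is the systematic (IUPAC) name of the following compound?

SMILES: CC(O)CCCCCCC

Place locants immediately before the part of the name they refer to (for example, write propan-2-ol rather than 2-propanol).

The longest carbon chain that includes the –OH group has 9 carbons, so the parent hydride is nonane.
An alcohol (–OH) is the principal characteristic group, giving the suffix -ol.
Choose the numbering such that numbering from this end puts the hydroxyl group at C-2 rather than C-8.
That gives the hydroxyl at C-2.
Assembling the pieces gives nonan-2-ol.

nonan-2-ol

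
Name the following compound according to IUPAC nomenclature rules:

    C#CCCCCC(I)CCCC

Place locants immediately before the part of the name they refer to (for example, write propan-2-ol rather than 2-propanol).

7-iodoundec-1-yne

The longest chain bearing the multiple bond is 11 carbons long (undecane).
There is one C≡C triple bond, indicated by the ending -yne.
Choose the numbering such that numbering from this end puts the triple bond at C-1 rather than C-10.
That gives the triple bond between C-1 and C-2; an iodo group at C-7.
Putting it together: 7-iodoundec-1-yne.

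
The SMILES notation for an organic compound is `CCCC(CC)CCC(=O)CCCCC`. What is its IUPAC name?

9-ethyldodecan-6-one

Counting along the main chain through the carbonyl gives 12 carbons: the parent is dodecane.
The highest-priority functional group is a ketone (C=O on an internal carbon), so the name ends in -one.
The numbering direction is chosen so that numbering from this end puts the carbonyl group at C-6 rather than C-7.
That gives the carbonyl at C-6; an ethyl group at C-9.
Putting it together: 9-ethyldodecan-6-one.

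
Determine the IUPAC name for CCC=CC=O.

pent-2-enal

Counting along the main chain through the –CHO group and the multiple bond gives 5 carbons: the parent is pentane.
The principal characteristic group is an aldehyde (terminal –CHO), named with the suffix -al.
A C=C double bond in the chain gives the infix -ene-.
Number the chain so that the aldehyde carbon is C-1 by definition.
This places the double bond between C-2 and C-3.
Putting it together: pent-2-enal.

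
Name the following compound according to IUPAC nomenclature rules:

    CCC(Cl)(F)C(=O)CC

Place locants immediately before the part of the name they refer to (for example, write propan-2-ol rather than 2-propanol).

4-chloro-4-fluorohexan-3-one

The longest carbon chain that includes the carbonyl has 6 carbons, so the parent hydride is hexane.
The highest-priority functional group is a ketone (C=O on an internal carbon), so the name ends in -one.
The numbering direction is chosen so that numbering from this end puts the carbonyl group at C-3 rather than C-4.
That gives the carbonyl at C-3; a chloro group at C-4; a fluoro group at C-4.
Substituent prefixes are cited in alphabetical order (multiplying prefixes like di-/tri- are ignored for ordering).
Putting it together: 4-chloro-4-fluorohexan-3-one.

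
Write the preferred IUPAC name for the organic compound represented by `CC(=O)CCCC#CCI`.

8-iodooct-6-yn-2-one

The longest chain bearing the carbonyl and the multiple bond is 8 carbons long (octane).
The highest-priority functional group is a ketone (C=O on an internal carbon), so the name ends in -one.
The chain contains a C≡C triple bond, so the unsaturation ending is -yne.
Choose the numbering such that numbering from this end puts the carbonyl group at C-2 rather than C-7.
This places the carbonyl at C-2; the triple bond between C-6 and C-7; an iodo group at C-8.
The name is 8-iodooct-6-yn-2-one.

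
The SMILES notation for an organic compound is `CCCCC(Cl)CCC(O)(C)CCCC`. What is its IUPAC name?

Counting along the main chain through the –OH group gives 12 carbons: the parent is dodecane.
The highest-priority functional group is an alcohol (–OH), so the name ends in -ol.
Number the chain so that numbering from this end puts the hydroxyl group at C-5 rather than C-8.
That gives the hydroxyl at C-5; a chloro group at C-8; a methyl group at C-5.
Substituent prefixes are cited in alphabetical order (multiplying prefixes like di-/tri- are ignored for ordering).
Putting it together: 8-chloro-5-methyldodecan-5-ol.

8-chloro-5-methyldodecan-5-ol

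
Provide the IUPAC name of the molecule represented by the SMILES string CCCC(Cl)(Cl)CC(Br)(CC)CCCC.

6-bromo-4,4-dichloro-6-ethyldecane

The parent chain contains 10 carbons (decane).
Choose the numbering such that the substituent locant set {4,4,6,6} is lower than {5,5,7,7} at the first point of difference.
That gives a bromo group at C-6; two chloro groups at C-4; an ethyl group at C-6.
Substituent prefixes are cited in alphabetical order (multiplying prefixes like di-/tri- are ignored for ordering).
The name is 6-bromo-4,4-dichloro-6-ethyldecane.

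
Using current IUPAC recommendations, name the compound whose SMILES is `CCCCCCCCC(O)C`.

The longest carbon chain that includes the –OH group has 10 carbons, so the parent hydride is decane.
The highest-priority functional group is an alcohol (–OH), so the name ends in -ol.
Number the chain so that numbering from this end puts the hydroxyl group at C-2 rather than C-9.
With this numbering: the hydroxyl at C-2.
Assembling the pieces gives decan-2-ol.

decan-2-ol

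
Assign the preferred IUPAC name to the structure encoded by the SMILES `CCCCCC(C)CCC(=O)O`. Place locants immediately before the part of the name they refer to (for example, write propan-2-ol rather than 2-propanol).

4-methylnonanoic acid

The longest carbon chain that includes the –COOH group has 9 carbons, so the parent hydride is nonane.
The principal characteristic group is a carboxylic acid (terminal –COOH), named with the suffix -oic acid.
Number the chain so that the carboxylic acid carbon is C-1 by definition.
This places a methyl group at C-4.
Putting it together: 4-methylnonanoic acid.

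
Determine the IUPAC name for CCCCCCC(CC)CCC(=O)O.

4-ethyldecanoic acid

Counting along the main chain through the –COOH group gives 10 carbons: the parent is decane.
A carboxylic acid (terminal –COOH) is the principal characteristic group, giving the suffix -oic acid.
Number the chain so that the carboxylic acid carbon is C-1 by definition.
This places an ethyl group at C-4.
Assembling the pieces gives 4-ethyldecanoic acid.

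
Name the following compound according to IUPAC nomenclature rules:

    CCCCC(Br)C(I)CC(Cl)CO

Counting along the main chain through the –OH group gives 9 carbons: the parent is nonane.
An alcohol (–OH) is the principal characteristic group, giving the suffix -ol.
Number the chain so that numbering from this end puts the hydroxyl group at C-1 rather than C-9.
This places the hydroxyl at C-1; a bromo group at C-5; a chloro group at C-2; an iodo group at C-4.
Prefixes are listed alphabetically: bromo, chloro, iodo.
Putting it together: 5-bromo-2-chloro-4-iodononan-1-ol.

5-bromo-2-chloro-4-iodononan-1-ol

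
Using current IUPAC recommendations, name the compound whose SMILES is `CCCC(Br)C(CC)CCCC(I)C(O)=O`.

7-bromo-6-ethyl-2-iododecanoic acid

The longest chain bearing the –COOH group is 10 carbons long (decane).
A carboxylic acid (terminal –COOH) is the principal characteristic group, giving the suffix -oic acid.
The numbering direction is chosen so that the carboxylic acid carbon is C-1 by definition.
That gives a bromo group at C-7; an ethyl group at C-6; an iodo group at C-2.
Prefixes are listed alphabetically: bromo, ethyl, iodo.
Assembling the pieces gives 7-bromo-6-ethyl-2-iododecanoic acid.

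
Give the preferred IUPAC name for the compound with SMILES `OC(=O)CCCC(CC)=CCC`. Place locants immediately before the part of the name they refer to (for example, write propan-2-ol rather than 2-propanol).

Counting along the main chain through the –COOH group and the multiple bond gives 8 carbons: the parent is octane.
The highest-priority functional group is a carboxylic acid (terminal –COOH), so the name ends in -oic acid.
The chain contains a C=C double bond, so the unsaturation ending is -ene.
Number the chain so that the carboxylic acid carbon is C-1 by definition.
This places the double bond between C-5 and C-6; an ethyl group at C-5.
The name is 5-ethyloct-5-enoic acid.

5-ethyloct-5-enoic acid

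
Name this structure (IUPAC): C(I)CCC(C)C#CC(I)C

2,8-diiodo-5-methyloct-3-yne

The longest carbon chain that includes the multiple bond has 8 carbons, so the parent hydride is octane.
The chain contains a C≡C triple bond, so the unsaturation ending is -yne.
The numbering direction is chosen so that numbering from this end puts the triple bond at C-3 rather than C-5.
With this numbering: the triple bond between C-3 and C-4; iodo groups at C-2 and C-8; a methyl group at C-5.
Substituent prefixes are cited in alphabetical order (multiplying prefixes like di-/tri- are ignored for ordering).
The name is 2,8-diiodo-5-methyloct-3-yne.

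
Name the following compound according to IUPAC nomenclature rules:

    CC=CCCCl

The longest carbon chain that includes the multiple bond has 5 carbons, so the parent hydride is pentane.
There is one C=C double bond, indicated by the ending -ene.
The numbering direction is chosen so that numbering from this end puts the double bond at C-2 rather than C-3.
With this numbering: the double bond between C-2 and C-3; a chloro group at C-5.
The name is 5-chloropent-2-ene.

5-chloropent-2-ene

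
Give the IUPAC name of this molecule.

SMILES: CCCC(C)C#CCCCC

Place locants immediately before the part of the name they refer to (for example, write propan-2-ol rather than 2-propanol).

Counting along the main chain through the multiple bond gives 10 carbons: the parent is decane.
A C≡C triple bond in the chain gives the infix -yne-.
Choose the numbering such that the substituent locant set {4} is lower than {7} at the first point of difference.
This places the triple bond between C-5 and C-6; a methyl group at C-4.
The name is 4-methyldec-5-yne.

4-methyldec-5-yne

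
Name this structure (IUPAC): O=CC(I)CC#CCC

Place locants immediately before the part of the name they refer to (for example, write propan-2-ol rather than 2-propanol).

The longest carbon chain that includes the –CHO group and the multiple bond has 7 carbons, so the parent hydride is heptane.
An aldehyde (terminal –CHO) is the principal characteristic group, giving the suffix -al.
A C≡C triple bond in the chain gives the infix -yne-.
Number the chain so that the aldehyde carbon is C-1 by definition.
That gives the triple bond between C-4 and C-5; an iodo group at C-2.
Assembling the pieces gives 2-iodohept-4-ynal.

2-iodohept-4-ynal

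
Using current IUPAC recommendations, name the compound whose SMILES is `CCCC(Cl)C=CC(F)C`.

5-chloro-2-fluorooct-3-ene

The longest chain bearing the multiple bond is 8 carbons long (octane).
A C=C double bond in the chain gives the infix -ene-.
The numbering direction is chosen so that numbering from this end puts the double bond at C-3 rather than C-5.
With this numbering: the double bond between C-3 and C-4; a chloro group at C-5; a fluoro group at C-2.
The substituents are ordered alphabetically, ignoring any di-/tri- multipliers.
Putting it together: 5-chloro-2-fluorooct-3-ene.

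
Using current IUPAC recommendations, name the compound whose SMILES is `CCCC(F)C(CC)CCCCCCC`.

The longest carbon chain is 12 atoms: the parent is dodecane.
Choose the numbering such that the substituent locant set {4,5} is lower than {8,9} at the first point of difference.
This places an ethyl group at C-5; a fluoro group at C-4.
Prefixes are listed alphabetically: ethyl, fluoro.
Putting it together: 5-ethyl-4-fluorododecane.

5-ethyl-4-fluorododecane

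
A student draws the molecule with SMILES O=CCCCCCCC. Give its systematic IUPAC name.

Counting along the main chain through the –CHO group gives 8 carbons: the parent is octane.
The highest-priority functional group is an aldehyde (terminal –CHO), so the name ends in -al.
Number the chain so that the aldehyde carbon is C-1 by definition.
The name is octanal.

octanal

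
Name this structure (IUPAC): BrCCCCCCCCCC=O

10-bromodecanal

Counting along the main chain through the –CHO group gives 10 carbons: the parent is decane.
An aldehyde (terminal –CHO) is the principal characteristic group, giving the suffix -al.
Number the chain so that the aldehyde carbon is C-1 by definition.
This places a bromo group at C-10.
The name is 10-bromodecanal.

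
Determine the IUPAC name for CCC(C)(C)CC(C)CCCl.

The longest carbon chain is 7 atoms: the parent is heptane.
Choose the numbering such that the substituent locant set {1,3,5,5} is lower than {3,3,5,7} at the first point of difference.
With this numbering: a chloro group at C-1; methyl groups at C-3 and C-5 (×2).
Prefixes are listed alphabetically: chloro, methyl.
Assembling the pieces gives 1-chloro-3,5,5-trimethylheptane.

1-chloro-3,5,5-trimethylheptane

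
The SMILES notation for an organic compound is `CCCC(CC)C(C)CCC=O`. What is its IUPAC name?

5-ethyl-4-methyloctanal

The longest carbon chain that includes the –CHO group has 8 carbons, so the parent hydride is octane.
An aldehyde (terminal –CHO) is the principal characteristic group, giving the suffix -al.
Choose the numbering such that the aldehyde carbon is C-1 by definition.
With this numbering: an ethyl group at C-5; a methyl group at C-4.
Prefixes are listed alphabetically: ethyl, methyl.
Putting it together: 5-ethyl-4-methyloctanal.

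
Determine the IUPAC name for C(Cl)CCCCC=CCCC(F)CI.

The longest chain bearing the multiple bond is 11 carbons long (undecane).
A C=C double bond in the chain gives the infix -ene-.
The numbering direction is chosen so that numbering from this end puts the double bond at C-5 rather than C-6.
With this numbering: the double bond between C-5 and C-6; a chloro group at C-11; a fluoro group at C-2; an iodo group at C-1.
Substituent prefixes are cited in alphabetical order (multiplying prefixes like di-/tri- are ignored for ordering).
Assembling the pieces gives 11-chloro-2-fluoro-1-iodoundec-5-ene.

11-chloro-2-fluoro-1-iodoundec-5-ene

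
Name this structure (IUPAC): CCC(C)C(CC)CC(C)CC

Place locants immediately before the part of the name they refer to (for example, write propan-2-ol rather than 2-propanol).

4-ethyl-3,6-dimethyloctane

The longest carbon chain is 8 atoms: the parent is octane.
The numbering direction is chosen so that the substituent locant set {3,4,6} is lower than {3,5,6} at the first point of difference.
That gives an ethyl group at C-4; methyl groups at C-3 and C-6.
The substituents are ordered alphabetically, ignoring any di-/tri- multipliers.
The name is 4-ethyl-3,6-dimethyloctane.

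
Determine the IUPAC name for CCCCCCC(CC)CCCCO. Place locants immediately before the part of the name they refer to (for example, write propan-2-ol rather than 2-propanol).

The longest chain bearing the –OH group is 11 carbons long (undecane).
An alcohol (–OH) is the principal characteristic group, giving the suffix -ol.
Number the chain so that numbering from this end puts the hydroxyl group at C-1 rather than C-11.
With this numbering: the hydroxyl at C-1; an ethyl group at C-5.
The name is 5-ethylundecan-1-ol.

5-ethylundecan-1-ol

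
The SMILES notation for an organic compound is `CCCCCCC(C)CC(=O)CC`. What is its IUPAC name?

5-methylundecan-3-one

The longest chain bearing the carbonyl is 11 carbons long (undecane).
The highest-priority functional group is a ketone (C=O on an internal carbon), so the name ends in -one.
Number the chain so that numbering from this end puts the carbonyl group at C-3 rather than C-9.
This places the carbonyl at C-3; a methyl group at C-5.
Putting it together: 5-methylundecan-3-one.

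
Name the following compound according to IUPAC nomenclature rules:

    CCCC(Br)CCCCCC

The parent chain contains 10 carbons (decane).
Number the chain so that the substituent locant set {4} is lower than {7} at the first point of difference.
With this numbering: a bromo group at C-4.
Assembling the pieces gives 4-bromodecane.

4-bromodecane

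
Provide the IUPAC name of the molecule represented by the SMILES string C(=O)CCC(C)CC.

4-methylhexanal

The longest chain bearing the –CHO group is 6 carbons long (hexane).
The principal characteristic group is an aldehyde (terminal –CHO), named with the suffix -al.
Number the chain so that the aldehyde carbon is C-1 by definition.
This places a methyl group at C-4.
The name is 4-methylhexanal.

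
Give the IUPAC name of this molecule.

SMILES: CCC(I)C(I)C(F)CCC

5-fluoro-3,4-diiodooctane

The longest carbon chain is 8 atoms: the parent is octane.
Number the chain so that the substituent locant set {3,4,5} is lower than {4,5,6} at the first point of difference.
This places a fluoro group at C-5; iodo groups at C-3 and C-4.
Prefixes are listed alphabetically: fluoro, iodo.
The name is 5-fluoro-3,4-diiodooctane.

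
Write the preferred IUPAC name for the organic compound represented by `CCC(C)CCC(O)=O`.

4-methylhexanoic acid

Counting along the main chain through the –COOH group gives 6 carbons: the parent is hexane.
The highest-priority functional group is a carboxylic acid (terminal –COOH), so the name ends in -oic acid.
Choose the numbering such that the carboxylic acid carbon is C-1 by definition.
This places a methyl group at C-4.
Assembling the pieces gives 4-methylhexanoic acid.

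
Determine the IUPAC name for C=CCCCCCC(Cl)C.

8-chloronon-1-ene

Counting along the main chain through the multiple bond gives 9 carbons: the parent is nonane.
The chain contains a C=C double bond, so the unsaturation ending is -ene.
Number the chain so that numbering from this end puts the double bond at C-1 rather than C-8.
With this numbering: the double bond between C-1 and C-2; a chloro group at C-8.
The name is 8-chloronon-1-ene.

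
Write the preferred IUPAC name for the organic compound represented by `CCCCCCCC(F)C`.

2-fluorononane

The longest continuous carbon chain has 9 atoms, so the parent hydride is nonane.
Choose the numbering such that the substituent locant set {2} is lower than {8} at the first point of difference.
With this numbering: a fluoro group at C-2.
Assembling the pieces gives 2-fluorononane.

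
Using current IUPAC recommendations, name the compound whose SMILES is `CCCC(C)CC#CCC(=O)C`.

7-methyldec-4-yn-2-one

The longest carbon chain that includes the carbonyl and the multiple bond has 10 carbons, so the parent hydride is decane.
The principal characteristic group is a ketone (C=O on an internal carbon), named with the suffix -one.
The chain contains a C≡C triple bond, so the unsaturation ending is -yne.
Choose the numbering such that numbering from this end puts the carbonyl group at C-2 rather than C-9.
That gives the carbonyl at C-2; the triple bond between C-4 and C-5; a methyl group at C-7.
Assembling the pieces gives 7-methyldec-4-yn-2-one.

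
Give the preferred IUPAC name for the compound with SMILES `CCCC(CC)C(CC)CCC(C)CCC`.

The longest continuous carbon chain has 11 atoms, so the parent hydride is undecane.
The numbering direction is chosen so that the substituent locant set {4,5,8} is lower than {4,7,8} at the first point of difference.
This places ethyl groups at C-4 and C-5; a methyl group at C-8.
Prefixes are listed alphabetically: ethyl, methyl.
The name is 4,5-diethyl-8-methylundecane.

4,5-diethyl-8-methylundecane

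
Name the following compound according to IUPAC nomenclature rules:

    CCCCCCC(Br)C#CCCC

6-bromododec-4-yne

Counting along the main chain through the multiple bond gives 12 carbons: the parent is dodecane.
A C≡C triple bond in the chain gives the infix -yne-.
The numbering direction is chosen so that numbering from this end puts the triple bond at C-4 rather than C-8.
With this numbering: the triple bond between C-4 and C-5; a bromo group at C-6.
The name is 6-bromododec-4-yne.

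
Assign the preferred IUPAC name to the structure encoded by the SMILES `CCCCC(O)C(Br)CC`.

3-bromooctan-4-ol

Counting along the main chain through the –OH group gives 8 carbons: the parent is octane.
An alcohol (–OH) is the principal characteristic group, giving the suffix -ol.
The numbering direction is chosen so that numbering from this end puts the hydroxyl group at C-4 rather than C-5.
With this numbering: the hydroxyl at C-4; a bromo group at C-3.
The name is 3-bromooctan-4-ol.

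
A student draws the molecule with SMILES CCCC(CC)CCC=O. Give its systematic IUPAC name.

The longest carbon chain that includes the –CHO group has 7 carbons, so the parent hydride is heptane.
The highest-priority functional group is an aldehyde (terminal –CHO), so the name ends in -al.
Choose the numbering such that the aldehyde carbon is C-1 by definition.
This places an ethyl group at C-4.
Assembling the pieces gives 4-ethylheptanal.

4-ethylheptanal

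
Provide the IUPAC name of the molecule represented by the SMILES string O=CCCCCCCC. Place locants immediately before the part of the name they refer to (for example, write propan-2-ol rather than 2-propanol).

The longest carbon chain that includes the –CHO group has 8 carbons, so the parent hydride is octane.
The principal characteristic group is an aldehyde (terminal –CHO), named with the suffix -al.
Number the chain so that the aldehyde carbon is C-1 by definition.
Assembling the pieces gives octanal.

octanal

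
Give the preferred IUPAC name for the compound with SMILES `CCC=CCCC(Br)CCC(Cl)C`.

Counting along the main chain through the multiple bond gives 11 carbons: the parent is undecane.
The chain contains a C=C double bond, so the unsaturation ending is -ene.
Number the chain so that numbering from this end puts the double bond at C-3 rather than C-8.
With this numbering: the double bond between C-3 and C-4; a bromo group at C-7; a chloro group at C-10.
Substituent prefixes are cited in alphabetical order (multiplying prefixes like di-/tri- are ignored for ordering).
Putting it together: 7-bromo-10-chloroundec-3-ene.

7-bromo-10-chloroundec-3-ene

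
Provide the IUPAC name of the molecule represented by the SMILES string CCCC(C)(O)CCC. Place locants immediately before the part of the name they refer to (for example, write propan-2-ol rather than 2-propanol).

4-methylheptan-4-ol

The longest carbon chain that includes the –OH group has 7 carbons, so the parent hydride is heptane.
The highest-priority functional group is an alcohol (–OH), so the name ends in -ol.
Both numbering directions give the same locant set; either may be used.
That gives the hydroxyl at C-4; a methyl group at C-4.
Putting it together: 4-methylheptan-4-ol.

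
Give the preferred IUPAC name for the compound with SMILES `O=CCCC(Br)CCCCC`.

4-bromononanal

The longest chain bearing the –CHO group is 9 carbons long (nonane).
The principal characteristic group is an aldehyde (terminal –CHO), named with the suffix -al.
The numbering direction is chosen so that the aldehyde carbon is C-1 by definition.
With this numbering: a bromo group at C-4.
Assembling the pieces gives 4-bromononanal.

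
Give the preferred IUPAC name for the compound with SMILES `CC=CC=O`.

Counting along the main chain through the –CHO group and the multiple bond gives 4 carbons: the parent is butane.
The highest-priority functional group is an aldehyde (terminal –CHO), so the name ends in -al.
The chain contains a C=C double bond, so the unsaturation ending is -ene.
Number the chain so that the aldehyde carbon is C-1 by definition.
That gives the double bond between C-2 and C-3.
Assembling the pieces gives but-2-enal.

but-2-enal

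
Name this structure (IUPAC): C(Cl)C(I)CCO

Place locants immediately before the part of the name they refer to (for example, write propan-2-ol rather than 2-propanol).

The longest carbon chain that includes the –OH group has 4 carbons, so the parent hydride is butane.
The principal characteristic group is an alcohol (–OH), named with the suffix -ol.
Number the chain so that numbering from this end puts the hydroxyl group at C-1 rather than C-4.
With this numbering: the hydroxyl at C-1; a chloro group at C-4; an iodo group at C-3.
Prefixes are listed alphabetically: chloro, iodo.
The name is 4-chloro-3-iodobutan-1-ol.

4-chloro-3-iodobutan-1-ol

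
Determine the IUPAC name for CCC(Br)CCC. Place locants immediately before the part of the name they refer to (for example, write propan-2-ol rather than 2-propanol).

The parent chain contains 6 carbons (hexane).
The numbering direction is chosen so that the substituent locant set {3} is lower than {4} at the first point of difference.
With this numbering: a bromo group at C-3.
Assembling the pieces gives 3-bromohexane.

3-bromohexane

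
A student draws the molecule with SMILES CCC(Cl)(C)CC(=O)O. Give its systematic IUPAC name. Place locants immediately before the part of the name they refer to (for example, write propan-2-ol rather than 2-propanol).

Counting along the main chain through the –COOH group gives 5 carbons: the parent is pentane.
The principal characteristic group is a carboxylic acid (terminal –COOH), named with the suffix -oic acid.
Number the chain so that the carboxylic acid carbon is C-1 by definition.
This places a chloro group at C-3; a methyl group at C-3.
Prefixes are listed alphabetically: chloro, methyl.
Assembling the pieces gives 3-chloro-3-methylpentanoic acid.

3-chloro-3-methylpentanoic acid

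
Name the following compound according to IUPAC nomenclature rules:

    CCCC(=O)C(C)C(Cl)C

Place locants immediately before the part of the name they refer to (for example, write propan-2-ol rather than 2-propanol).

The longest chain bearing the carbonyl is 7 carbons long (heptane).
A ketone (C=O on an internal carbon) is the principal characteristic group, giving the suffix -one.
The numbering direction is chosen so that the substituent locant set {2,3} is lower than {5,6} at the first point of difference.
With this numbering: the carbonyl at C-4; a chloro group at C-2; a methyl group at C-3.
The substituents are ordered alphabetically, ignoring any di-/tri- multipliers.
Putting it together: 2-chloro-3-methylheptan-4-one.

2-chloro-3-methylheptan-4-one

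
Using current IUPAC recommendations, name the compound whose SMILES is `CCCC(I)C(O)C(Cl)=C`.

2-chloro-4-iodohept-1-en-3-ol

The longest chain bearing the –OH group and the multiple bond is 7 carbons long (heptane).
An alcohol (–OH) is the principal characteristic group, giving the suffix -ol.
A C=C double bond in the chain gives the infix -ene-.
Number the chain so that numbering from this end puts the hydroxyl group at C-3 rather than C-5.
This places the hydroxyl at C-3; the double bond between C-1 and C-2; a chloro group at C-2; an iodo group at C-4.
Substituent prefixes are cited in alphabetical order (multiplying prefixes like di-/tri- are ignored for ordering).
Putting it together: 2-chloro-4-iodohept-1-en-3-ol.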